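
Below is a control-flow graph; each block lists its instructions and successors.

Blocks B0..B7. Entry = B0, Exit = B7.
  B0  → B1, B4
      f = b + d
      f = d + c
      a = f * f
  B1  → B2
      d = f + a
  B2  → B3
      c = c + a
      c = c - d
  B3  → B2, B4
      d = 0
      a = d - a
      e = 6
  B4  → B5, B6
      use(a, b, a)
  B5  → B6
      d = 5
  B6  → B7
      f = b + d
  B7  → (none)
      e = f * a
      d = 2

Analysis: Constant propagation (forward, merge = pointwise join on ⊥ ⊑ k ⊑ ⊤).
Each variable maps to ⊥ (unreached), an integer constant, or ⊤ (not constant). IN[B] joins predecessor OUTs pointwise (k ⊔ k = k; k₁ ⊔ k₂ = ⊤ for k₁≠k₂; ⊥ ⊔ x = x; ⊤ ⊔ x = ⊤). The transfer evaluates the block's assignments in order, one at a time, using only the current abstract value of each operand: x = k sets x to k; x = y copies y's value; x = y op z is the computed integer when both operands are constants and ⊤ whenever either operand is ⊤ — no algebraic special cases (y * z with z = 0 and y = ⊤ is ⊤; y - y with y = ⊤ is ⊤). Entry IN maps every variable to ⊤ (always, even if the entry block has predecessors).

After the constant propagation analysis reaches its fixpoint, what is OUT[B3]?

Fixpoint table:
  B0:   IN=(all ⊤)   OUT=(all ⊤)
  B1:   IN=(all ⊤)   OUT=(all ⊤)
  B2:   IN=(all ⊤)   OUT=(all ⊤)
  B3:   IN=(all ⊤)   OUT={d:0, e:6; rest ⊤}
  B4:   IN=(all ⊤)   OUT=(all ⊤)
  B5:   IN=(all ⊤)   OUT={d:5; rest ⊤}
  B6:   IN=(all ⊤)   OUT=(all ⊤)
  B7:   IN=(all ⊤)   OUT={d:2; rest ⊤}

Merge at B3: IN[B3] = OUT[B2] = {a: ⊤, b: ⊤, c: ⊤, d: ⊤, e: ⊤, f: ⊤}
Applying B3's transfer function to that IN value gives OUT[B3] (row B3 above).

Answer: {a: ⊤, b: ⊤, c: ⊤, d: 0, e: 6, f: ⊤}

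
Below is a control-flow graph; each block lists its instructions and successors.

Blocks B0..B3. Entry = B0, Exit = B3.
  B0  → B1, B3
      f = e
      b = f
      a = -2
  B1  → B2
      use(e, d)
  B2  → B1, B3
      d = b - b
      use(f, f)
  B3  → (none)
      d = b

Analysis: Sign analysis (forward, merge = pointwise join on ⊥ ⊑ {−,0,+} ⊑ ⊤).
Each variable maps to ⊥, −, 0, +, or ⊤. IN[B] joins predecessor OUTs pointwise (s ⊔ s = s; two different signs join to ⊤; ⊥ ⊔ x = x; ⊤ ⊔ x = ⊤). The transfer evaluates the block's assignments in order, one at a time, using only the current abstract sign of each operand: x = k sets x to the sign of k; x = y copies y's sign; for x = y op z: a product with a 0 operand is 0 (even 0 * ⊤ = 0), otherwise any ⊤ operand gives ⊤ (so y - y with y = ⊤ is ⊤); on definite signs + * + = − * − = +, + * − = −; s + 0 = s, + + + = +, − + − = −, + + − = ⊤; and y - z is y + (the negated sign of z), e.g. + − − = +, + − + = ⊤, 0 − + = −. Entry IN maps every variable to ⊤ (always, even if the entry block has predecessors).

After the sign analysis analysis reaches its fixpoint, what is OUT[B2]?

Answer: {a: -, b: ⊤, c: ⊤, d: ⊤, e: ⊤, f: ⊤}

Derivation:
Fixpoint table:
  B0:  IN=(all ⊤)  OUT={a:-; rest ⊤}
  B1:  IN={a:-; rest ⊤}  OUT={a:-; rest ⊤}
  B2:  IN={a:-; rest ⊤}  OUT={a:-; rest ⊤}
  B3:  IN={a:-; rest ⊤}  OUT={a:-; rest ⊤}

Merge at B2: IN[B2] = OUT[B1] = {a: -, b: ⊤, c: ⊤, d: ⊤, e: ⊤, f: ⊤}
Applying B2's transfer function to that IN value gives OUT[B2] (row B2 above).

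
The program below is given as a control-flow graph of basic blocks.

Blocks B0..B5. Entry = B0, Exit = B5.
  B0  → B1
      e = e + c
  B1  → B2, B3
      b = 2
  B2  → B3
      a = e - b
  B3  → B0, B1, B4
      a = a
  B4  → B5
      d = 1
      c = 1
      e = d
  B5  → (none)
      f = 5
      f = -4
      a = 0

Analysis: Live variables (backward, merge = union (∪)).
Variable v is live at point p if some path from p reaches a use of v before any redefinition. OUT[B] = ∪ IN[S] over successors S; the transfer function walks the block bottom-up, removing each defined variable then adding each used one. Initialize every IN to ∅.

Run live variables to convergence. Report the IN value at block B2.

Answer: {b, c, e}

Trace:
Per-block solution:
  B0:   IN={a, c, e}   OUT={a, c, e}
  B1:   IN={a, c, e}   OUT={a, b, c, e}
  B2:   IN={b, c, e}   OUT={a, c, e}
  B3:   IN={a, c, e}   OUT={a, c, e}
  B4:   IN={}   OUT={}
  B5:   IN={}   OUT={}

Merge at B2: OUT[B2] = IN[B3] = {a, c, e}
Applying B2's transfer function to that OUT value gives IN[B2] (row B2 above).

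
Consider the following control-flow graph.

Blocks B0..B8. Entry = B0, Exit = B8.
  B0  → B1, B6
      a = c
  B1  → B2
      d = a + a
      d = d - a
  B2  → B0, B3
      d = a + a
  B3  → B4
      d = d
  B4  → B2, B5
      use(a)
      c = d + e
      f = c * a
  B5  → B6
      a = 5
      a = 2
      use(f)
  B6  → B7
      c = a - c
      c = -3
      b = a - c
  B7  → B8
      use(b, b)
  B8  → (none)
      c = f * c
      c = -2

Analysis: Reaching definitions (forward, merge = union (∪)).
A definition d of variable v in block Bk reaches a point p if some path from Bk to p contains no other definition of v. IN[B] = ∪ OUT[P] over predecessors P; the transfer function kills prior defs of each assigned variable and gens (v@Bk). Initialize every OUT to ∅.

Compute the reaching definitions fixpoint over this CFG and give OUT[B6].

Converged values:
  B0: | IN={a@B0, c@B4, d@B2, f@B4} | OUT={a@B0, c@B4, d@B2, f@B4}
  B1: | IN={a@B0, c@B4, d@B2, f@B4} | OUT={a@B0, c@B4, d@B1, f@B4}
  B2: | IN={a@B0, c@B4, d@B1, d@B3, f@B4} | OUT={a@B0, c@B4, d@B2, f@B4}
  B3: | IN={a@B0, c@B4, d@B2, f@B4} | OUT={a@B0, c@B4, d@B3, f@B4}
  B4: | IN={a@B0, c@B4, d@B3, f@B4} | OUT={a@B0, c@B4, d@B3, f@B4}
  B5: | IN={a@B0, c@B4, d@B3, f@B4} | OUT={a@B5, c@B4, d@B3, f@B4}
  B6: | IN={a@B0, a@B5, c@B4, d@B2, d@B3, f@B4} | OUT={a@B0, a@B5, b@B6, c@B6, d@B2, d@B3, f@B4}
  B7: | IN={a@B0, a@B5, b@B6, c@B6, d@B2, d@B3, f@B4} | OUT={a@B0, a@B5, b@B6, c@B6, d@B2, d@B3, f@B4}
  B8: | IN={a@B0, a@B5, b@B6, c@B6, d@B2, d@B3, f@B4} | OUT={a@B0, a@B5, b@B6, c@B8, d@B2, d@B3, f@B4}

Merge at B6: IN[B6] = OUT[B0] ⊔ OUT[B5] = {a@B0, a@B5, c@B4, d@B2, d@B3, f@B4}
Applying B6's transfer function to that IN value gives OUT[B6] (row B6 above).

Answer: {a@B0, a@B5, b@B6, c@B6, d@B2, d@B3, f@B4}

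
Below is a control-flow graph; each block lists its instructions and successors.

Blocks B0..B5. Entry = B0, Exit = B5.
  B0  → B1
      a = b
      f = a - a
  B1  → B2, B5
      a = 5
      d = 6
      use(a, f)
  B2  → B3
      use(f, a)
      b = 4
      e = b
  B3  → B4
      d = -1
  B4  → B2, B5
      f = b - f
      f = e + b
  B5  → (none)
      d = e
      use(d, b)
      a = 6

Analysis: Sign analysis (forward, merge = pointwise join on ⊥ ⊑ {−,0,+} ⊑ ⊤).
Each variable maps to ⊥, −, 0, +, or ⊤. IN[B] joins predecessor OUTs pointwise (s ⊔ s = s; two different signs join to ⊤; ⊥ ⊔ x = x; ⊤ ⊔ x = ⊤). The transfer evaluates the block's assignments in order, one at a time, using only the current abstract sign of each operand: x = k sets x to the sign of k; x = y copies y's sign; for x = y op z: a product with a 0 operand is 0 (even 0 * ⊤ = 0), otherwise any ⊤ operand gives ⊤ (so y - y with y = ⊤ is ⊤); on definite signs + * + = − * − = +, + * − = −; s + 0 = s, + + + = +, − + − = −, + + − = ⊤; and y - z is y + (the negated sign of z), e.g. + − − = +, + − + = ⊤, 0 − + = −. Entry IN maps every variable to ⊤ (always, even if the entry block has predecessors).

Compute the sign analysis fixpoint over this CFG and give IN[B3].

Answer: {a: +, b: +, c: ⊤, d: ⊤, e: +, f: ⊤}

Derivation:
Per-block solution:
  B0:  IN=(all ⊤)  OUT=(all ⊤)
  B1:  IN=(all ⊤)  OUT={a:+, d:+; rest ⊤}
  B2:  IN={a:+; rest ⊤}  OUT={a:+, b:+, e:+; rest ⊤}
  B3:  IN={a:+, b:+, e:+; rest ⊤}  OUT={a:+, b:+, d:-, e:+; rest ⊤}
  B4:  IN={a:+, b:+, d:-, e:+; rest ⊤}  OUT={a:+, b:+, d:-, e:+, f:+; rest ⊤}
  B5:  IN={a:+; rest ⊤}  OUT={a:+; rest ⊤}

Merge at B3: IN[B3] = OUT[B2] = {a: +, b: +, c: ⊤, d: ⊤, e: +, f: ⊤}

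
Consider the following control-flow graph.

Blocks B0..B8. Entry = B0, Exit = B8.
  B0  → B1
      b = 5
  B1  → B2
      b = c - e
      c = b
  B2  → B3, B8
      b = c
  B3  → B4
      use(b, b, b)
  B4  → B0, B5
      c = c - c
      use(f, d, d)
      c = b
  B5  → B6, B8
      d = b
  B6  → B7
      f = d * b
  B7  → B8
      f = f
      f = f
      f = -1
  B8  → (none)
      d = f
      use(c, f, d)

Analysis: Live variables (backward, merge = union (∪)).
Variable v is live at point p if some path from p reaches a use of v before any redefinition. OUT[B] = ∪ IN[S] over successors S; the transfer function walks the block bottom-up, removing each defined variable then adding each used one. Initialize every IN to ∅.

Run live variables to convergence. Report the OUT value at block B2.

Fixpoint table:
  B0: | IN={c, d, e, f} | OUT={c, d, e, f}
  B1: | IN={c, d, e, f} | OUT={c, d, e, f}
  B2: | IN={c, d, e, f} | OUT={b, c, d, e, f}
  B3: | IN={b, c, d, e, f} | OUT={b, c, d, e, f}
  B4: | IN={b, c, d, e, f} | OUT={b, c, d, e, f}
  B5: | IN={b, c, f} | OUT={b, c, d, f}
  B6: | IN={b, c, d} | OUT={c, f}
  B7: | IN={c, f} | OUT={c, f}
  B8: | IN={c, f} | OUT={}

Merge at B2: OUT[B2] = IN[B3] ⊔ IN[B8] = {b, c, d, e, f}

Answer: {b, c, d, e, f}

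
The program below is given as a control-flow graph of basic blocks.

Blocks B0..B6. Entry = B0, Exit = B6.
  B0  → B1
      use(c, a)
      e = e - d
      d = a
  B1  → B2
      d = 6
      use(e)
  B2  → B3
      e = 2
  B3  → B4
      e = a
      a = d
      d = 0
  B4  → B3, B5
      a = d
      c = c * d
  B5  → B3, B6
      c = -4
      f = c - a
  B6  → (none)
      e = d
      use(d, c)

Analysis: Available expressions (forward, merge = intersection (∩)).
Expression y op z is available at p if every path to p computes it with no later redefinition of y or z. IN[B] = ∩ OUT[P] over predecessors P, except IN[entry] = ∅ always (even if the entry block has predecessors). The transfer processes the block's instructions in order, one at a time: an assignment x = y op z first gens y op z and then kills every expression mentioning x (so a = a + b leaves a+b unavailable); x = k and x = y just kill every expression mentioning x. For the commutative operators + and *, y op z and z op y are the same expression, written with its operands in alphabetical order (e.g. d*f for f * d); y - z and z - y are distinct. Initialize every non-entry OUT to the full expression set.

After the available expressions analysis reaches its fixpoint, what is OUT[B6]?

Answer: {c-a}

Derivation:
Per-block solution:
  B0: | IN={} | OUT={}
  B1: | IN={} | OUT={}
  B2: | IN={} | OUT={}
  B3: | IN={} | OUT={}
  B4: | IN={} | OUT={}
  B5: | IN={} | OUT={c-a}
  B6: | IN={c-a} | OUT={c-a}

Merge at B6: IN[B6] = OUT[B5] = {c-a}
Applying B6's transfer function to that IN value gives OUT[B6] (row B6 above).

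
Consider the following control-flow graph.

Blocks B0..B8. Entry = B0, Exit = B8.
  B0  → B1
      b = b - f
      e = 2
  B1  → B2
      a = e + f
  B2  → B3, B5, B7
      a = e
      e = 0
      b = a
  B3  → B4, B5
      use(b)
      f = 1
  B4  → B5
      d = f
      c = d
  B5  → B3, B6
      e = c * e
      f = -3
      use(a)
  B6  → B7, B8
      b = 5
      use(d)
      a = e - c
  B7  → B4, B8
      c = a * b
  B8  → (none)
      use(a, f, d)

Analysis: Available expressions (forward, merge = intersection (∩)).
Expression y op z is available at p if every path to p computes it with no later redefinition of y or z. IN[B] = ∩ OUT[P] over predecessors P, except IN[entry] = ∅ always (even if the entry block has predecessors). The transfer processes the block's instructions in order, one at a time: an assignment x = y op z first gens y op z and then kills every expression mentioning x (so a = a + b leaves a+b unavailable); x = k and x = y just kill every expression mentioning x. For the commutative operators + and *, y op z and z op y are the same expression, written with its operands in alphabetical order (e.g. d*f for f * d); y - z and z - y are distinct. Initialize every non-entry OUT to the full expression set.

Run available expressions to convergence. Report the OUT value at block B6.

Answer: {e-c}

Working:
Converged values:
  B0: | IN={} | OUT={}
  B1: | IN={} | OUT={e+f}
  B2: | IN={e+f} | OUT={}
  B3: | IN={} | OUT={}
  B4: | IN={} | OUT={}
  B5: | IN={} | OUT={}
  B6: | IN={} | OUT={e-c}
  B7: | IN={} | OUT={a*b}
  B8: | IN={} | OUT={}

Merge at B6: IN[B6] = OUT[B5] = {}
Applying B6's transfer function to that IN value gives OUT[B6] (row B6 above).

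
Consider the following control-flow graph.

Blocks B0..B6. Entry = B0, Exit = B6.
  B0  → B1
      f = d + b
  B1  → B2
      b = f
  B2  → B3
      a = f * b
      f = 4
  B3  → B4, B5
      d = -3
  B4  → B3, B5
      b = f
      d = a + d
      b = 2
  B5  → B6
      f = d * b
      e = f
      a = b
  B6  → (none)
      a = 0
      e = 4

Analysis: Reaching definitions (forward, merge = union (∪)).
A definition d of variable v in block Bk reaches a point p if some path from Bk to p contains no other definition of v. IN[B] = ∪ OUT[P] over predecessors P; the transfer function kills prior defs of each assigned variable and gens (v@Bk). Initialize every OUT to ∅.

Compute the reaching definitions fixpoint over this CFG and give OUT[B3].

Fixpoint table:
  B0: | IN={} | OUT={f@B0}
  B1: | IN={f@B0} | OUT={b@B1, f@B0}
  B2: | IN={b@B1, f@B0} | OUT={a@B2, b@B1, f@B2}
  B3: | IN={a@B2, b@B1, b@B4, d@B4, f@B2} | OUT={a@B2, b@B1, b@B4, d@B3, f@B2}
  B4: | IN={a@B2, b@B1, b@B4, d@B3, f@B2} | OUT={a@B2, b@B4, d@B4, f@B2}
  B5: | IN={a@B2, b@B1, b@B4, d@B3, d@B4, f@B2} | OUT={a@B5, b@B1, b@B4, d@B3, d@B4, e@B5, f@B5}
  B6: | IN={a@B5, b@B1, b@B4, d@B3, d@B4, e@B5, f@B5} | OUT={a@B6, b@B1, b@B4, d@B3, d@B4, e@B6, f@B5}

Merge at B3: IN[B3] = OUT[B2] ⊔ OUT[B4] = {a@B2, b@B1, b@B4, d@B4, f@B2}
Applying B3's transfer function to that IN value gives OUT[B3] (row B3 above).

Answer: {a@B2, b@B1, b@B4, d@B3, f@B2}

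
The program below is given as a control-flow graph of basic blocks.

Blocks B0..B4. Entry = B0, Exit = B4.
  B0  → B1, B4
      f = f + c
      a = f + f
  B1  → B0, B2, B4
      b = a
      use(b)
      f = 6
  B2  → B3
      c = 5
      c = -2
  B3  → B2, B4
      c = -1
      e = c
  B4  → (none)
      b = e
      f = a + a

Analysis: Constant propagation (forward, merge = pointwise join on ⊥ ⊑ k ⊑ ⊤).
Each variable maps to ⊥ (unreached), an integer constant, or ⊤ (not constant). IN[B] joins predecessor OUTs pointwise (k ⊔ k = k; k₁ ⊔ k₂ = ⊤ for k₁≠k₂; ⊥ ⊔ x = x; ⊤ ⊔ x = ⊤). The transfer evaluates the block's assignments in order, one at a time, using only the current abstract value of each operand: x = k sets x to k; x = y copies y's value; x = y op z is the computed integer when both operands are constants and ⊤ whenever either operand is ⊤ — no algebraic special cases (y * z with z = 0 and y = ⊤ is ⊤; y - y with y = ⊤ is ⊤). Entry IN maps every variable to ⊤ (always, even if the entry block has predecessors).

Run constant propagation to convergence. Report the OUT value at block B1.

Per-block solution:
  B0:  IN=(all ⊤)  OUT=(all ⊤)
  B1:  IN=(all ⊤)  OUT={f:6; rest ⊤}
  B2:  IN={f:6; rest ⊤}  OUT={c:-2, f:6; rest ⊤}
  B3:  IN={c:-2, f:6; rest ⊤}  OUT={c:-1, e:-1, f:6; rest ⊤}
  B4:  IN=(all ⊤)  OUT=(all ⊤)

Merge at B1: IN[B1] = OUT[B0] = {a: ⊤, b: ⊤, c: ⊤, d: ⊤, e: ⊤, f: ⊤}
Applying B1's transfer function to that IN value gives OUT[B1] (row B1 above).

Answer: {a: ⊤, b: ⊤, c: ⊤, d: ⊤, e: ⊤, f: 6}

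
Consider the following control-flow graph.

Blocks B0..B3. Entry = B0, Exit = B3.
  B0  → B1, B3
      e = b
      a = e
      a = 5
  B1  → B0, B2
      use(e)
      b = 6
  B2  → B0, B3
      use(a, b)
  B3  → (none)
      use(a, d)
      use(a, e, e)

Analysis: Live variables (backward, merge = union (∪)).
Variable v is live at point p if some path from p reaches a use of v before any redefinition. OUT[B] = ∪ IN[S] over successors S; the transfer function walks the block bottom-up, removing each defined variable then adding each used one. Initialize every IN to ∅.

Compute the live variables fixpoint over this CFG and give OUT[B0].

Converged values:
  B0: | IN={b, d} | OUT={a, d, e}
  B1: | IN={a, d, e} | OUT={a, b, d, e}
  B2: | IN={a, b, d, e} | OUT={a, b, d, e}
  B3: | IN={a, d, e} | OUT={}

Merge at B0: OUT[B0] = IN[B1] ⊔ IN[B3] = {a, d, e}

Answer: {a, d, e}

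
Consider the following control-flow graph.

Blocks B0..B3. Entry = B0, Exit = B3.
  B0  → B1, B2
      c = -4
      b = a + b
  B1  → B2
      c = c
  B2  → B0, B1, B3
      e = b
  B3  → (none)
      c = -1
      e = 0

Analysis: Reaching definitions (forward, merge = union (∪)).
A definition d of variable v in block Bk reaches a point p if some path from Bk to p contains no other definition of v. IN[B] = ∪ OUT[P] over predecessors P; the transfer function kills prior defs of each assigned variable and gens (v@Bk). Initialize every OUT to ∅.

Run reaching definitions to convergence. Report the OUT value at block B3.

Answer: {b@B0, c@B3, e@B3}

Trace:
Per-block solution:
  B0: | IN={b@B0, c@B0, c@B1, e@B2} | OUT={b@B0, c@B0, e@B2}
  B1: | IN={b@B0, c@B0, c@B1, e@B2} | OUT={b@B0, c@B1, e@B2}
  B2: | IN={b@B0, c@B0, c@B1, e@B2} | OUT={b@B0, c@B0, c@B1, e@B2}
  B3: | IN={b@B0, c@B0, c@B1, e@B2} | OUT={b@B0, c@B3, e@B3}

Merge at B3: IN[B3] = OUT[B2] = {b@B0, c@B0, c@B1, e@B2}
Applying B3's transfer function to that IN value gives OUT[B3] (row B3 above).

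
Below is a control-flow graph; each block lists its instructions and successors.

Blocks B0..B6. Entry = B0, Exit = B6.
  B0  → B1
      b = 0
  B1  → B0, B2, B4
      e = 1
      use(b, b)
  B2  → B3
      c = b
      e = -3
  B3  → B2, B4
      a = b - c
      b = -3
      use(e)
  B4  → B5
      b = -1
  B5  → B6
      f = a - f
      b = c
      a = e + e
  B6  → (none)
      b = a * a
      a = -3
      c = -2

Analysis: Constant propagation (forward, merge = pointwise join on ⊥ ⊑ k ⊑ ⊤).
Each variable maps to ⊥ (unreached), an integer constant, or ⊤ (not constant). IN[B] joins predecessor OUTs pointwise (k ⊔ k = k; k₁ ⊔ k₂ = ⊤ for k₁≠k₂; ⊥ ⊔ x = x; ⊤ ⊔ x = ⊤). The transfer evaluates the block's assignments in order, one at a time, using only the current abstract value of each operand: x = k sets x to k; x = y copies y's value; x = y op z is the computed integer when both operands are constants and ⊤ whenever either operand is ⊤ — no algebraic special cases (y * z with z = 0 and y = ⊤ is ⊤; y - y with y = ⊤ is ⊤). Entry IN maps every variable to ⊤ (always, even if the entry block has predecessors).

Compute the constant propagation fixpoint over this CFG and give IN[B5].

Converged values:
  B0: | IN=(all ⊤) | OUT={b:0; rest ⊤}
  B1: | IN={b:0; rest ⊤} | OUT={b:0, e:1; rest ⊤}
  B2: | IN=(all ⊤) | OUT={e:-3; rest ⊤}
  B3: | IN={e:-3; rest ⊤} | OUT={b:-3, e:-3; rest ⊤}
  B4: | IN=(all ⊤) | OUT={b:-1; rest ⊤}
  B5: | IN={b:-1; rest ⊤} | OUT=(all ⊤)
  B6: | IN=(all ⊤) | OUT={a:-3, c:-2; rest ⊤}

Merge at B5: IN[B5] = OUT[B4] = {a: ⊤, b: -1, c: ⊤, d: ⊤, e: ⊤, f: ⊤}

Answer: {a: ⊤, b: -1, c: ⊤, d: ⊤, e: ⊤, f: ⊤}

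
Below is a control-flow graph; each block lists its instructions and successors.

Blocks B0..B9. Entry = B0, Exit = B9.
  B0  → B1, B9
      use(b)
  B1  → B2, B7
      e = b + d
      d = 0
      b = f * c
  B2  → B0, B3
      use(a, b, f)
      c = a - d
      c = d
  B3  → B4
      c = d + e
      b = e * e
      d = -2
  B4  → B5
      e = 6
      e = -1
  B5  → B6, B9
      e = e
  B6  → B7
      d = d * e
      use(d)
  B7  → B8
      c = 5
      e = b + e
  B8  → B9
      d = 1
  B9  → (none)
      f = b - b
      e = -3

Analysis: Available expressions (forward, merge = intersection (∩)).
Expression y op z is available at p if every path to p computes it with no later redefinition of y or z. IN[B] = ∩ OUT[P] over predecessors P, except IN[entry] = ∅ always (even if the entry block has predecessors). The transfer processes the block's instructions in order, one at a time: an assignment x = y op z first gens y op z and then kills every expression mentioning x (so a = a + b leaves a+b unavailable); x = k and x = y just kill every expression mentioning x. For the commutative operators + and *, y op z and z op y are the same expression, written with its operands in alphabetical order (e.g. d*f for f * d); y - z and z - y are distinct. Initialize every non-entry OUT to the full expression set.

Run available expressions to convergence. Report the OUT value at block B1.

Answer: {c*f}

Working:
Converged values:
  B0:   IN={}   OUT={}
  B1:   IN={}   OUT={c*f}
  B2:   IN={c*f}   OUT={a-d}
  B3:   IN={a-d}   OUT={e*e}
  B4:   IN={e*e}   OUT={}
  B5:   IN={}   OUT={}
  B6:   IN={}   OUT={}
  B7:   IN={}   OUT={}
  B8:   IN={}   OUT={}
  B9:   IN={}   OUT={b-b}

Merge at B1: IN[B1] = OUT[B0] = {}
Applying B1's transfer function to that IN value gives OUT[B1] (row B1 above).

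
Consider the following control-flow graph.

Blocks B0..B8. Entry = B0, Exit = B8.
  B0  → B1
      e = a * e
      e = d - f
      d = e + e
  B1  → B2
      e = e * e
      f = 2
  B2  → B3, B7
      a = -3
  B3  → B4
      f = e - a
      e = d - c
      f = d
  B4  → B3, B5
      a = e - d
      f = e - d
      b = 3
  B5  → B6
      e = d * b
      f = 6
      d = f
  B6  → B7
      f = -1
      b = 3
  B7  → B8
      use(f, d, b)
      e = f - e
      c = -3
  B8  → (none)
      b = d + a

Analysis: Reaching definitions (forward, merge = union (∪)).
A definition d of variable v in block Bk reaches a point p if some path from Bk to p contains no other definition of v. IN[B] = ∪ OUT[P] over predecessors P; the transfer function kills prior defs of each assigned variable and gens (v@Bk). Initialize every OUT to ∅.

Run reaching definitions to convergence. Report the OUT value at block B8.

Answer: {a@B2, a@B4, b@B8, c@B7, d@B0, d@B5, e@B7, f@B1, f@B6}

Working:
Converged values:
  B0:  IN={}  OUT={d@B0, e@B0}
  B1:  IN={d@B0, e@B0}  OUT={d@B0, e@B1, f@B1}
  B2:  IN={d@B0, e@B1, f@B1}  OUT={a@B2, d@B0, e@B1, f@B1}
  B3:  IN={a@B2, a@B4, b@B4, d@B0, e@B1, e@B3, f@B1, f@B4}  OUT={a@B2, a@B4, b@B4, d@B0, e@B3, f@B3}
  B4:  IN={a@B2, a@B4, b@B4, d@B0, e@B3, f@B3}  OUT={a@B4, b@B4, d@B0, e@B3, f@B4}
  B5:  IN={a@B4, b@B4, d@B0, e@B3, f@B4}  OUT={a@B4, b@B4, d@B5, e@B5, f@B5}
  B6:  IN={a@B4, b@B4, d@B5, e@B5, f@B5}  OUT={a@B4, b@B6, d@B5, e@B5, f@B6}
  B7:  IN={a@B2, a@B4, b@B6, d@B0, d@B5, e@B1, e@B5, f@B1, f@B6}  OUT={a@B2, a@B4, b@B6, c@B7, d@B0, d@B5, e@B7, f@B1, f@B6}
  B8:  IN={a@B2, a@B4, b@B6, c@B7, d@B0, d@B5, e@B7, f@B1, f@B6}  OUT={a@B2, a@B4, b@B8, c@B7, d@B0, d@B5, e@B7, f@B1, f@B6}

Merge at B8: IN[B8] = OUT[B7] = {a@B2, a@B4, b@B6, c@B7, d@B0, d@B5, e@B7, f@B1, f@B6}
Applying B8's transfer function to that IN value gives OUT[B8] (row B8 above).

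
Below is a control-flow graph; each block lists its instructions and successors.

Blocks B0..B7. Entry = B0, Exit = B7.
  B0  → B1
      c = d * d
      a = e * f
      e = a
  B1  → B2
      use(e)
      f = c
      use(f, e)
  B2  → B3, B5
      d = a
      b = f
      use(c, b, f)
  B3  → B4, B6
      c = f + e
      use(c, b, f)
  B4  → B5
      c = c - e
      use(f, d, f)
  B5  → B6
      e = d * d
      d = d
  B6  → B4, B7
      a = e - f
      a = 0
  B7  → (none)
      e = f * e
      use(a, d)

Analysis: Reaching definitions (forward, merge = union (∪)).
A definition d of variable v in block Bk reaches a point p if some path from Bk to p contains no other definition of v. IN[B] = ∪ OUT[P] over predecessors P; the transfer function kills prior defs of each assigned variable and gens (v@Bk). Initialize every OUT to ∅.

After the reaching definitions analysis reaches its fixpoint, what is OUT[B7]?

Answer: {a@B6, b@B2, c@B0, c@B3, c@B4, d@B2, d@B5, e@B7, f@B1}

Trace:
Converged values:
  B0:  IN={}  OUT={a@B0, c@B0, e@B0}
  B1:  IN={a@B0, c@B0, e@B0}  OUT={a@B0, c@B0, e@B0, f@B1}
  B2:  IN={a@B0, c@B0, e@B0, f@B1}  OUT={a@B0, b@B2, c@B0, d@B2, e@B0, f@B1}
  B3:  IN={a@B0, b@B2, c@B0, d@B2, e@B0, f@B1}  OUT={a@B0, b@B2, c@B3, d@B2, e@B0, f@B1}
  B4:  IN={a@B0, a@B6, b@B2, c@B0, c@B3, c@B4, d@B2, d@B5, e@B0, e@B5, f@B1}  OUT={a@B0, a@B6, b@B2, c@B4, d@B2, d@B5, e@B0, e@B5, f@B1}
  B5:  IN={a@B0, a@B6, b@B2, c@B0, c@B4, d@B2, d@B5, e@B0, e@B5, f@B1}  OUT={a@B0, a@B6, b@B2, c@B0, c@B4, d@B5, e@B5, f@B1}
  B6:  IN={a@B0, a@B6, b@B2, c@B0, c@B3, c@B4, d@B2, d@B5, e@B0, e@B5, f@B1}  OUT={a@B6, b@B2, c@B0, c@B3, c@B4, d@B2, d@B5, e@B0, e@B5, f@B1}
  B7:  IN={a@B6, b@B2, c@B0, c@B3, c@B4, d@B2, d@B5, e@B0, e@B5, f@B1}  OUT={a@B6, b@B2, c@B0, c@B3, c@B4, d@B2, d@B5, e@B7, f@B1}

Merge at B7: IN[B7] = OUT[B6] = {a@B6, b@B2, c@B0, c@B3, c@B4, d@B2, d@B5, e@B0, e@B5, f@B1}
Applying B7's transfer function to that IN value gives OUT[B7] (row B7 above).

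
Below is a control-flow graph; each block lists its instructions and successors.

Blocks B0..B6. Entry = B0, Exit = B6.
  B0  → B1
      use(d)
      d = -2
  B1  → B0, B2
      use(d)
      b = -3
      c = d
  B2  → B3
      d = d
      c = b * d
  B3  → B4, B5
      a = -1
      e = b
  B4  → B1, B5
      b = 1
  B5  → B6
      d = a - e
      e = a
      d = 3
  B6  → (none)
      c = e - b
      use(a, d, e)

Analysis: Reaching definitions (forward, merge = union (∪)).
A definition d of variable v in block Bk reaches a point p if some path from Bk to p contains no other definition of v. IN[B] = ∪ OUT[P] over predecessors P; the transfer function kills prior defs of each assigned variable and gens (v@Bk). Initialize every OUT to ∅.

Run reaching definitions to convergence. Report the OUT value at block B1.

Per-block solution:
  B0:   IN={a@B3, b@B1, c@B1, d@B0, d@B2, e@B3}   OUT={a@B3, b@B1, c@B1, d@B0, e@B3}
  B1:   IN={a@B3, b@B1, b@B4, c@B1, c@B2, d@B0, d@B2, e@B3}   OUT={a@B3, b@B1, c@B1, d@B0, d@B2, e@B3}
  B2:   IN={a@B3, b@B1, c@B1, d@B0, d@B2, e@B3}   OUT={a@B3, b@B1, c@B2, d@B2, e@B3}
  B3:   IN={a@B3, b@B1, c@B2, d@B2, e@B3}   OUT={a@B3, b@B1, c@B2, d@B2, e@B3}
  B4:   IN={a@B3, b@B1, c@B2, d@B2, e@B3}   OUT={a@B3, b@B4, c@B2, d@B2, e@B3}
  B5:   IN={a@B3, b@B1, b@B4, c@B2, d@B2, e@B3}   OUT={a@B3, b@B1, b@B4, c@B2, d@B5, e@B5}
  B6:   IN={a@B3, b@B1, b@B4, c@B2, d@B5, e@B5}   OUT={a@B3, b@B1, b@B4, c@B6, d@B5, e@B5}

Merge at B1: IN[B1] = OUT[B0] ⊔ OUT[B4] = {a@B3, b@B1, b@B4, c@B1, c@B2, d@B0, d@B2, e@B3}
Applying B1's transfer function to that IN value gives OUT[B1] (row B1 above).

Answer: {a@B3, b@B1, c@B1, d@B0, d@B2, e@B3}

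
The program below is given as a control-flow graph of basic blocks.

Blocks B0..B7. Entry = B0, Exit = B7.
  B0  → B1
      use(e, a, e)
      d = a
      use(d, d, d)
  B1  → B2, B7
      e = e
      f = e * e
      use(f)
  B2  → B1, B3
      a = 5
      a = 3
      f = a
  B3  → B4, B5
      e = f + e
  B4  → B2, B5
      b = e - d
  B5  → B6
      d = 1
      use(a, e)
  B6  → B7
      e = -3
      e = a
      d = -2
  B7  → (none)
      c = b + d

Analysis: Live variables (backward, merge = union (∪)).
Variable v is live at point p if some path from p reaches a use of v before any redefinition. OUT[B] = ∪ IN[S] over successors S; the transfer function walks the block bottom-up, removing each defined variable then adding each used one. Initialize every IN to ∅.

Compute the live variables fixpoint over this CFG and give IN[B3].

Converged values:
  B0: | IN={a, b, e} | OUT={b, d, e}
  B1: | IN={b, d, e} | OUT={b, d, e}
  B2: | IN={b, d, e} | OUT={a, b, d, e, f}
  B3: | IN={a, b, d, e, f} | OUT={a, b, d, e}
  B4: | IN={a, d, e} | OUT={a, b, d, e}
  B5: | IN={a, b, e} | OUT={a, b}
  B6: | IN={a, b} | OUT={b, d}
  B7: | IN={b, d} | OUT={}

Merge at B3: OUT[B3] = IN[B4] ⊔ IN[B5] = {a, b, d, e}
Applying B3's transfer function to that OUT value gives IN[B3] (row B3 above).

Answer: {a, b, d, e, f}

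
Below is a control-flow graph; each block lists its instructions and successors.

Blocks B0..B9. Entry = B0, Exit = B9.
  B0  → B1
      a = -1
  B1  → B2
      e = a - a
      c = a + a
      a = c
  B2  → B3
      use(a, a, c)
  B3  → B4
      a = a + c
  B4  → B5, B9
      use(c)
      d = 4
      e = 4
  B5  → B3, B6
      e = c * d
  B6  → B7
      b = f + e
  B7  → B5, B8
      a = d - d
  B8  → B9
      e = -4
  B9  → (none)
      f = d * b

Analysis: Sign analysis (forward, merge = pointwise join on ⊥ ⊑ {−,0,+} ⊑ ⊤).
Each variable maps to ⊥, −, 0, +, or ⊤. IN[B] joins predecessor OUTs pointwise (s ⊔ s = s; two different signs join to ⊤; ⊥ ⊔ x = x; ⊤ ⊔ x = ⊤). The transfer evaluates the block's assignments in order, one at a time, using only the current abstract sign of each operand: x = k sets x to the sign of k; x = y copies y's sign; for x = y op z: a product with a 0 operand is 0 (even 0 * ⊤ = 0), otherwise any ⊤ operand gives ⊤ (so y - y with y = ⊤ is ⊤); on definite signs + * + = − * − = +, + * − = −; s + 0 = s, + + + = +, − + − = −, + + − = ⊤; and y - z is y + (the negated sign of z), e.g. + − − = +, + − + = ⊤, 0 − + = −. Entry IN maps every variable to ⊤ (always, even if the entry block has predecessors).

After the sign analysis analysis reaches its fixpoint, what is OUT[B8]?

Converged values:
  B0:  IN=(all ⊤)  OUT={a:-; rest ⊤}
  B1:  IN={a:-; rest ⊤}  OUT={a:-, c:-; rest ⊤}
  B2:  IN={a:-, c:-; rest ⊤}  OUT={a:-, c:-; rest ⊤}
  B3:  IN={c:-; rest ⊤}  OUT={c:-; rest ⊤}
  B4:  IN={c:-; rest ⊤}  OUT={c:-, d:+, e:+; rest ⊤}
  B5:  IN={c:-, d:+; rest ⊤}  OUT={c:-, d:+, e:-; rest ⊤}
  B6:  IN={c:-, d:+, e:-; rest ⊤}  OUT={c:-, d:+, e:-; rest ⊤}
  B7:  IN={c:-, d:+, e:-; rest ⊤}  OUT={c:-, d:+, e:-; rest ⊤}
  B8:  IN={c:-, d:+, e:-; rest ⊤}  OUT={c:-, d:+, e:-; rest ⊤}
  B9:  IN={c:-, d:+; rest ⊤}  OUT={c:-, d:+; rest ⊤}

Merge at B8: IN[B8] = OUT[B7] = {a: ⊤, b: ⊤, c: -, d: +, e: -, f: ⊤}
Applying B8's transfer function to that IN value gives OUT[B8] (row B8 above).

Answer: {a: ⊤, b: ⊤, c: -, d: +, e: -, f: ⊤}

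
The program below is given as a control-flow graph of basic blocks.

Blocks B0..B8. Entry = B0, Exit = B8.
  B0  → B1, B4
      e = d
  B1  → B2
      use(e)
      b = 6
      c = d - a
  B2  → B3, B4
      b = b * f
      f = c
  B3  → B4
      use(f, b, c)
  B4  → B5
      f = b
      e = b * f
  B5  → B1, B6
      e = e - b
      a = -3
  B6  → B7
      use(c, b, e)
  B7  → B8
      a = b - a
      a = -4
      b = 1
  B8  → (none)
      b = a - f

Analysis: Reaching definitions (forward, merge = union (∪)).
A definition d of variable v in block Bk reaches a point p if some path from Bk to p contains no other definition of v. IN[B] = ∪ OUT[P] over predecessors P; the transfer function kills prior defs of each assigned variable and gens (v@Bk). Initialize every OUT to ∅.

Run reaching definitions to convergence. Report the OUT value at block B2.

Fixpoint table:
  B0: | IN={} | OUT={e@B0}
  B1: | IN={a@B5, b@B2, c@B1, e@B0, e@B5, f@B4} | OUT={a@B5, b@B1, c@B1, e@B0, e@B5, f@B4}
  B2: | IN={a@B5, b@B1, c@B1, e@B0, e@B5, f@B4} | OUT={a@B5, b@B2, c@B1, e@B0, e@B5, f@B2}
  B3: | IN={a@B5, b@B2, c@B1, e@B0, e@B5, f@B2} | OUT={a@B5, b@B2, c@B1, e@B0, e@B5, f@B2}
  B4: | IN={a@B5, b@B2, c@B1, e@B0, e@B5, f@B2} | OUT={a@B5, b@B2, c@B1, e@B4, f@B4}
  B5: | IN={a@B5, b@B2, c@B1, e@B4, f@B4} | OUT={a@B5, b@B2, c@B1, e@B5, f@B4}
  B6: | IN={a@B5, b@B2, c@B1, e@B5, f@B4} | OUT={a@B5, b@B2, c@B1, e@B5, f@B4}
  B7: | IN={a@B5, b@B2, c@B1, e@B5, f@B4} | OUT={a@B7, b@B7, c@B1, e@B5, f@B4}
  B8: | IN={a@B7, b@B7, c@B1, e@B5, f@B4} | OUT={a@B7, b@B8, c@B1, e@B5, f@B4}

Merge at B2: IN[B2] = OUT[B1] = {a@B5, b@B1, c@B1, e@B0, e@B5, f@B4}
Applying B2's transfer function to that IN value gives OUT[B2] (row B2 above).

Answer: {a@B5, b@B2, c@B1, e@B0, e@B5, f@B2}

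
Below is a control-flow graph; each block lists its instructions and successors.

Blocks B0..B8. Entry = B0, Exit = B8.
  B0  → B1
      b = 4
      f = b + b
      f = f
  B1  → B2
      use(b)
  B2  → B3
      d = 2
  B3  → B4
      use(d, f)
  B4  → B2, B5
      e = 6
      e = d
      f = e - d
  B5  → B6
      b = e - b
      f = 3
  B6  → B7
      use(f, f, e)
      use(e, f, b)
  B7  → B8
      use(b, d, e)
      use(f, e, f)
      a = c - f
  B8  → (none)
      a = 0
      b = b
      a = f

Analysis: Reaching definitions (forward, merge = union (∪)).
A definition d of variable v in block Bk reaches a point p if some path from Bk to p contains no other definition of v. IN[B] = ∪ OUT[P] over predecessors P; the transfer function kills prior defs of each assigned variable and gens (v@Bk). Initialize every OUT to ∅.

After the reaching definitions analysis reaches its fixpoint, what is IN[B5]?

Answer: {b@B0, d@B2, e@B4, f@B4}

Working:
Fixpoint table:
  B0:   IN={}   OUT={b@B0, f@B0}
  B1:   IN={b@B0, f@B0}   OUT={b@B0, f@B0}
  B2:   IN={b@B0, d@B2, e@B4, f@B0, f@B4}   OUT={b@B0, d@B2, e@B4, f@B0, f@B4}
  B3:   IN={b@B0, d@B2, e@B4, f@B0, f@B4}   OUT={b@B0, d@B2, e@B4, f@B0, f@B4}
  B4:   IN={b@B0, d@B2, e@B4, f@B0, f@B4}   OUT={b@B0, d@B2, e@B4, f@B4}
  B5:   IN={b@B0, d@B2, e@B4, f@B4}   OUT={b@B5, d@B2, e@B4, f@B5}
  B6:   IN={b@B5, d@B2, e@B4, f@B5}   OUT={b@B5, d@B2, e@B4, f@B5}
  B7:   IN={b@B5, d@B2, e@B4, f@B5}   OUT={a@B7, b@B5, d@B2, e@B4, f@B5}
  B8:   IN={a@B7, b@B5, d@B2, e@B4, f@B5}   OUT={a@B8, b@B8, d@B2, e@B4, f@B5}

Merge at B5: IN[B5] = OUT[B4] = {b@B0, d@B2, e@B4, f@B4}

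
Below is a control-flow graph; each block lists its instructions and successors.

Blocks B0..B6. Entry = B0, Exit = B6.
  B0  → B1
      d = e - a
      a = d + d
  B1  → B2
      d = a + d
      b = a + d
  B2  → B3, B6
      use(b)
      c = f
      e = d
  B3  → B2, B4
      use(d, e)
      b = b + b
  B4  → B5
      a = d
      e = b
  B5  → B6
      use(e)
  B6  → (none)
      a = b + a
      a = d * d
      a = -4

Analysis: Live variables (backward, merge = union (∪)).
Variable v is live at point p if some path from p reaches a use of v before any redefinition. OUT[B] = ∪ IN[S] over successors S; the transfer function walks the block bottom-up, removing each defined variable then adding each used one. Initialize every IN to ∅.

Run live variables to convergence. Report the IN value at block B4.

Converged values:
  B0:  IN={a, e, f}  OUT={a, d, f}
  B1:  IN={a, d, f}  OUT={a, b, d, f}
  B2:  IN={a, b, d, f}  OUT={a, b, d, e, f}
  B3:  IN={a, b, d, e, f}  OUT={a, b, d, f}
  B4:  IN={b, d}  OUT={a, b, d, e}
  B5:  IN={a, b, d, e}  OUT={a, b, d}
  B6:  IN={a, b, d}  OUT={}

Merge at B4: OUT[B4] = IN[B5] = {a, b, d, e}
Applying B4's transfer function to that OUT value gives IN[B4] (row B4 above).

Answer: {b, d}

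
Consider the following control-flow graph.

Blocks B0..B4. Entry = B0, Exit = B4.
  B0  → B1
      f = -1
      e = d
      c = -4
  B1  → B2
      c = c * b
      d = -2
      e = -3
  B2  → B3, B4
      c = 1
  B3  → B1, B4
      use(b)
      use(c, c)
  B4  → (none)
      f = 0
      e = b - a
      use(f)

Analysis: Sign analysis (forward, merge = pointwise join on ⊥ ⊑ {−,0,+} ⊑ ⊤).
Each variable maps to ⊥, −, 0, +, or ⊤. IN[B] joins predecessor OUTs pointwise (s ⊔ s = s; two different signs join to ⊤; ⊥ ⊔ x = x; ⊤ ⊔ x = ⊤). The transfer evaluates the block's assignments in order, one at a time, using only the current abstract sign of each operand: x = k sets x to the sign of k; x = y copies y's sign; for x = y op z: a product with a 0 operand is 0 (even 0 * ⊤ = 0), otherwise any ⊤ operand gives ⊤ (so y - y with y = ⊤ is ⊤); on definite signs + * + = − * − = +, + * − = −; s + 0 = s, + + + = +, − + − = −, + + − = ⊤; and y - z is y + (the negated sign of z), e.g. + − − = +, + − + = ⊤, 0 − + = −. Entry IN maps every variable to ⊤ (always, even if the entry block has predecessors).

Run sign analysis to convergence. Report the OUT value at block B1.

Answer: {a: ⊤, b: ⊤, c: ⊤, d: -, e: -, f: -}

Working:
Fixpoint table:
  B0:   IN=(all ⊤)   OUT={c:-, f:-; rest ⊤}
  B1:   IN={f:-; rest ⊤}   OUT={d:-, e:-, f:-; rest ⊤}
  B2:   IN={d:-, e:-, f:-; rest ⊤}   OUT={c:+, d:-, e:-, f:-; rest ⊤}
  B3:   IN={c:+, d:-, e:-, f:-; rest ⊤}   OUT={c:+, d:-, e:-, f:-; rest ⊤}
  B4:   IN={c:+, d:-, e:-, f:-; rest ⊤}   OUT={c:+, d:-, f:0; rest ⊤}

Merge at B1: IN[B1] = OUT[B0] ⊔ OUT[B3] = {a: ⊤, b: ⊤, c: ⊤, d: ⊤, e: ⊤, f: -}
Applying B1's transfer function to that IN value gives OUT[B1] (row B1 above).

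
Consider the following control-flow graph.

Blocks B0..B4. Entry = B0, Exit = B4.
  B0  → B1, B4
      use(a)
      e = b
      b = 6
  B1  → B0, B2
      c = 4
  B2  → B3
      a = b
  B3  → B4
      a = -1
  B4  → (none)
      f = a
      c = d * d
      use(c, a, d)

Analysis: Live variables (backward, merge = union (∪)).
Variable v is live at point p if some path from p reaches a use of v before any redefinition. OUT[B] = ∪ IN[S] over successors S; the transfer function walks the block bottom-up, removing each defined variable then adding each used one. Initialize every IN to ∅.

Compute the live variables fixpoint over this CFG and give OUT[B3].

Fixpoint table:
  B0: | IN={a, b, d} | OUT={a, b, d}
  B1: | IN={a, b, d} | OUT={a, b, d}
  B2: | IN={b, d} | OUT={d}
  B3: | IN={d} | OUT={a, d}
  B4: | IN={a, d} | OUT={}

Merge at B3: OUT[B3] = IN[B4] = {a, d}

Answer: {a, d}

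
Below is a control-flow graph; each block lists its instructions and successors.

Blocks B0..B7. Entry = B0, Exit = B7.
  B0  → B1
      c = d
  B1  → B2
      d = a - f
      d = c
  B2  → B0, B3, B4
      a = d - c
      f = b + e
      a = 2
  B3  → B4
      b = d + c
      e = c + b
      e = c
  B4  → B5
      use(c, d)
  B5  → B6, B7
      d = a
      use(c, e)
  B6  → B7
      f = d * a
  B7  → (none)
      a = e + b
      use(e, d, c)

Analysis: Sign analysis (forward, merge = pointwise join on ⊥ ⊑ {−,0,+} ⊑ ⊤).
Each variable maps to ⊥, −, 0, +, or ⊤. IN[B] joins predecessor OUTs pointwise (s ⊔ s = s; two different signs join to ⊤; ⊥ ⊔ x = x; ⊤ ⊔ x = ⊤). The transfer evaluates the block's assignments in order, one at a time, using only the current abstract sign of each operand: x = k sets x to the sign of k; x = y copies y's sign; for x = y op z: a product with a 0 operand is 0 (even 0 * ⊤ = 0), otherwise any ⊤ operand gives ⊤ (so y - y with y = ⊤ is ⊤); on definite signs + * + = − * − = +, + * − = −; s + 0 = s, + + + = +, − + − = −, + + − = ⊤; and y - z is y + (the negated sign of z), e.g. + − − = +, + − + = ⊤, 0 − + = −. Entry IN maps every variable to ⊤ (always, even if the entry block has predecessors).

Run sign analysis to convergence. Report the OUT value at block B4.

Converged values:
  B0:   IN=(all ⊤)   OUT=(all ⊤)
  B1:   IN=(all ⊤)   OUT=(all ⊤)
  B2:   IN=(all ⊤)   OUT={a:+; rest ⊤}
  B3:   IN={a:+; rest ⊤}   OUT={a:+; rest ⊤}
  B4:   IN={a:+; rest ⊤}   OUT={a:+; rest ⊤}
  B5:   IN={a:+; rest ⊤}   OUT={a:+, d:+; rest ⊤}
  B6:   IN={a:+, d:+; rest ⊤}   OUT={a:+, d:+, f:+; rest ⊤}
  B7:   IN={a:+, d:+; rest ⊤}   OUT={d:+; rest ⊤}

Merge at B4: IN[B4] = OUT[B2] ⊔ OUT[B3] = {a: +, b: ⊤, c: ⊤, d: ⊤, e: ⊤, f: ⊤}
Applying B4's transfer function to that IN value gives OUT[B4] (row B4 above).

Answer: {a: +, b: ⊤, c: ⊤, d: ⊤, e: ⊤, f: ⊤}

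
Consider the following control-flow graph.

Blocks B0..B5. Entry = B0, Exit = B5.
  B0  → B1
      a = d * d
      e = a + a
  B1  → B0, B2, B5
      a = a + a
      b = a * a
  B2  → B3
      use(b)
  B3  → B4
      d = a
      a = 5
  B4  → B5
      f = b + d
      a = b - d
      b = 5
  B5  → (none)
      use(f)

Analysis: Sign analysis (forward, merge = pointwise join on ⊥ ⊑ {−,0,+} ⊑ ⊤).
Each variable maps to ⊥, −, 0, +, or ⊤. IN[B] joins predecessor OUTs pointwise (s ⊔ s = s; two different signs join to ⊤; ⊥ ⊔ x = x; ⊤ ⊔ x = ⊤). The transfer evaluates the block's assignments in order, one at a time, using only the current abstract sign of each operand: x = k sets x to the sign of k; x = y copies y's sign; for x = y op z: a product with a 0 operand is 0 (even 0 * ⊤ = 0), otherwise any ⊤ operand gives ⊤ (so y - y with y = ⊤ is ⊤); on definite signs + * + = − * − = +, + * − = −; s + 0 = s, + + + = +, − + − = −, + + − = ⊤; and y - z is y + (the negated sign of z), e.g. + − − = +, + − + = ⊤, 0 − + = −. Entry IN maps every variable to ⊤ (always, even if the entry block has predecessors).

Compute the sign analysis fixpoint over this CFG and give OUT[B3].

Answer: {a: +, b: ⊤, c: ⊤, d: ⊤, e: ⊤, f: ⊤}

Working:
Per-block solution:
  B0:  IN=(all ⊤)  OUT=(all ⊤)
  B1:  IN=(all ⊤)  OUT=(all ⊤)
  B2:  IN=(all ⊤)  OUT=(all ⊤)
  B3:  IN=(all ⊤)  OUT={a:+; rest ⊤}
  B4:  IN={a:+; rest ⊤}  OUT={b:+; rest ⊤}
  B5:  IN=(all ⊤)  OUT=(all ⊤)

Merge at B3: IN[B3] = OUT[B2] = {a: ⊤, b: ⊤, c: ⊤, d: ⊤, e: ⊤, f: ⊤}
Applying B3's transfer function to that IN value gives OUT[B3] (row B3 above).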